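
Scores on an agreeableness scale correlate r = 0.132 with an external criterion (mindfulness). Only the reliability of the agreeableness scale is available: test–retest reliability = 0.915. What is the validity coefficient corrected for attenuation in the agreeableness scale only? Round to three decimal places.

0.138

Single correction: r_c = r_obs / √r_xx = 0.132 / √0.915 = 0.132 / 0.9566 ≈ 0.138.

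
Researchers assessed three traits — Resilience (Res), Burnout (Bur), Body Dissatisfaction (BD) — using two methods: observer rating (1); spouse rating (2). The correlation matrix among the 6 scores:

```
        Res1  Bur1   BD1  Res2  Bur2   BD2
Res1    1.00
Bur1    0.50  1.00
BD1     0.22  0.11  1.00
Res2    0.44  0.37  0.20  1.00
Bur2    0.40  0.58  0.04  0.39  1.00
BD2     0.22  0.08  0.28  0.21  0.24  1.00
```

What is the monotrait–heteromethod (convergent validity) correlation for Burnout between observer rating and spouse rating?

0.58

Same trait (Bur), different methods: r(Bur1, Bur2) = 0.58.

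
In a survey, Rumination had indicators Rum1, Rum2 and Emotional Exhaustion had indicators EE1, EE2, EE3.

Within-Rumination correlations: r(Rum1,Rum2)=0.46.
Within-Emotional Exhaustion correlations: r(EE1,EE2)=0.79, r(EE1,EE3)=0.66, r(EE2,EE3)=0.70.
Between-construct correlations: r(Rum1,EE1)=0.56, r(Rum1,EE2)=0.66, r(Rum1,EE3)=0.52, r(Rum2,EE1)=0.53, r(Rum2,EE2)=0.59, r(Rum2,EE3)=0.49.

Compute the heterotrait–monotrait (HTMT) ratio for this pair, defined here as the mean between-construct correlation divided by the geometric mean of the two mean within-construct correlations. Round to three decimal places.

0.972

Mean heterotrait r = 3.35/6 = 0.5583.
Mean within-Rum = 0.46/1 = 0.4600; mean within-EE = 2.15/3 = 0.7167.
Geometric mean = √(0.4600 × 0.7167) = 0.5742.
HTMT = 0.5583 / 0.5742 = 0.972.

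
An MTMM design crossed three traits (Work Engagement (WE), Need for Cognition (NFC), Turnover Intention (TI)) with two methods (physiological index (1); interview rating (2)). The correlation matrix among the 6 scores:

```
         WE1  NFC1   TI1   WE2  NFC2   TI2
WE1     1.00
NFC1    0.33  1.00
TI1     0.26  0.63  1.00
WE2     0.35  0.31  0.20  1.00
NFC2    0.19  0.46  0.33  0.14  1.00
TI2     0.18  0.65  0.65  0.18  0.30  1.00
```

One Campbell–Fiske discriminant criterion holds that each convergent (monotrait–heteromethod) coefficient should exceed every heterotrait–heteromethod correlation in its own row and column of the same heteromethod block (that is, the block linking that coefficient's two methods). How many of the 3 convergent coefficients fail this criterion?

2

Checking each validity diagonal entry against its comparison values:
WE (methods 1·2): 0.35 vs {0.19, 0.31, 0.18, 0.20} → pass.
NFC (methods 1·2): 0.46 vs {0.31, 0.19, 0.65, 0.33} → fail.
TI (methods 1·2): 0.65 vs {0.20, 0.18, 0.33, 0.65} → fail.
2 of 3 fail.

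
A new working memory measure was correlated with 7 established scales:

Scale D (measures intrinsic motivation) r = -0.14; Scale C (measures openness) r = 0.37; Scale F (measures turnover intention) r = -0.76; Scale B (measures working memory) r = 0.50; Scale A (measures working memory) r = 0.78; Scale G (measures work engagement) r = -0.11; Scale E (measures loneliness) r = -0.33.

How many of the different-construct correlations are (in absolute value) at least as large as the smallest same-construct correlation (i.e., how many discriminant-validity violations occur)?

1

Convergent (same construct = working memory): Scale B, Scale A.
Smallest convergent = 0.50. Discriminant |r|: 0.14, 0.37, 0.76, 0.11, 0.33; count ≥ 0.50 → 1.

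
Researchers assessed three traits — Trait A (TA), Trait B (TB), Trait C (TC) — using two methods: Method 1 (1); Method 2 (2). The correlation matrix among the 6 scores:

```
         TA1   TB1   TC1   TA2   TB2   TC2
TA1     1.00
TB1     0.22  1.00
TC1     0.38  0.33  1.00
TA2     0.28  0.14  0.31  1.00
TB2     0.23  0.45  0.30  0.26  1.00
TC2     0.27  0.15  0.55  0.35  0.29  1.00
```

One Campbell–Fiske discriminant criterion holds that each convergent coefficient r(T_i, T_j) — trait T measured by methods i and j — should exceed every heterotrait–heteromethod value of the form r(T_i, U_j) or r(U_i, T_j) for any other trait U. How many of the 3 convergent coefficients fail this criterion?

1

Checking each validity diagonal entry against its comparison values:
TA (methods 1·2): 0.28 vs {0.23, 0.14, 0.27, 0.31} → fail.
TB (methods 1·2): 0.45 vs {0.14, 0.23, 0.15, 0.30} → pass.
TC (methods 1·2): 0.55 vs {0.31, 0.27, 0.30, 0.15} → pass.
1 of 3 fail.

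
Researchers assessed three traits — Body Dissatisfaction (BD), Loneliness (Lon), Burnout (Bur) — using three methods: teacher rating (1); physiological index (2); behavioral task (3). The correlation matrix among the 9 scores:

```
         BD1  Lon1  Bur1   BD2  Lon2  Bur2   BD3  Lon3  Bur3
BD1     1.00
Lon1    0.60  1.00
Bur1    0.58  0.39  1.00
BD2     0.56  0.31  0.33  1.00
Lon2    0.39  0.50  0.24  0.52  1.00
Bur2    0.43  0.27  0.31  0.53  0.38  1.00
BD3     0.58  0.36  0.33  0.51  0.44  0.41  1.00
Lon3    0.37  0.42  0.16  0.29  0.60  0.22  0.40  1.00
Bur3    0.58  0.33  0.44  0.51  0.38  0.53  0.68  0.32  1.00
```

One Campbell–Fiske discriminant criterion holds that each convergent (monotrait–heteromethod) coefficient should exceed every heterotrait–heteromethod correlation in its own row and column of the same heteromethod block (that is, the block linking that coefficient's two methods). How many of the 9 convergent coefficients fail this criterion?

4

Convergent coefficients and their comparison sets:
BD (methods 1·2): 0.56 vs {0.39, 0.31, 0.43, 0.33} → pass.
BD (methods 1·3): 0.58 vs {0.37, 0.36, 0.58, 0.33} → fail.
BD (methods 2·3): 0.51 vs {0.29, 0.44, 0.51, 0.41} → fail.
Lon (methods 1·2): 0.50 vs {0.31, 0.39, 0.27, 0.24} → pass.
Lon (methods 1·3): 0.42 vs {0.36, 0.37, 0.33, 0.16} → pass.
Lon (methods 2·3): 0.60 vs {0.44, 0.29, 0.38, 0.22} → pass.
Bur (methods 1·2): 0.31 vs {0.33, 0.43, 0.24, 0.27} → fail.
Bur (methods 1·3): 0.44 vs {0.33, 0.58, 0.16, 0.33} → fail.
Bur (methods 2·3): 0.53 vs {0.41, 0.51, 0.22, 0.38} → pass.
4 of 9 fail.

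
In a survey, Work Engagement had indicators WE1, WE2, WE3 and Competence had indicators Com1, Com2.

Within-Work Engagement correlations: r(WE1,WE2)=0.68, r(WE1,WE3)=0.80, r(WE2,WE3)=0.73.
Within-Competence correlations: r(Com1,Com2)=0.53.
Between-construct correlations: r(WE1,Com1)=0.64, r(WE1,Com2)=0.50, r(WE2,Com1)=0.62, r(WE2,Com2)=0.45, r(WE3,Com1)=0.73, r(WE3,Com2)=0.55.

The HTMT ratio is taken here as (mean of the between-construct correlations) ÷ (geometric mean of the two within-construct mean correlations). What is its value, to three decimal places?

0.931

Mean between = 3.49/6 = 0.5817.
Mean within-WE = 2.21/3 = 0.7367; mean within-Com = 0.53/1 = 0.5300.
Geometric mean = √(0.7367 × 0.5300) = 0.6249.
HTMT = 0.5817 / 0.6249 = 0.931.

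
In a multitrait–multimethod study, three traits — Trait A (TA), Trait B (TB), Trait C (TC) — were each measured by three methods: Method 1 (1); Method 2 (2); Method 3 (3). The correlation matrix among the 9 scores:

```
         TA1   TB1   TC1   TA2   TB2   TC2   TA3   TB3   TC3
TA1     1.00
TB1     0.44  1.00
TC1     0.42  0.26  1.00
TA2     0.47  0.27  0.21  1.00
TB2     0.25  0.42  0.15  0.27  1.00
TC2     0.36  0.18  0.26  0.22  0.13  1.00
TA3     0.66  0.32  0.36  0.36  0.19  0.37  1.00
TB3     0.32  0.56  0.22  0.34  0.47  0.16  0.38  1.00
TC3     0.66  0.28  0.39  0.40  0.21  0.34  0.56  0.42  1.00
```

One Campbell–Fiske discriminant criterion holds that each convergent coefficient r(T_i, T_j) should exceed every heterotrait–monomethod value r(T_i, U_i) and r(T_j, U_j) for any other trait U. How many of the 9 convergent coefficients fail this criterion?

5

Checking each validity diagonal entry against its comparison values:
TA (methods 1·2): 0.47 vs {0.44, 0.27, 0.42, 0.22} → pass.
TA (methods 1·3): 0.66 vs {0.44, 0.38, 0.42, 0.56} → pass.
TA (methods 2·3): 0.36 vs {0.27, 0.38, 0.22, 0.56} → fail.
TB (methods 1·2): 0.42 vs {0.44, 0.27, 0.26, 0.13} → fail.
TB (methods 1·3): 0.56 vs {0.44, 0.38, 0.26, 0.42} → pass.
TB (methods 2·3): 0.47 vs {0.27, 0.38, 0.13, 0.42} → pass.
TC (methods 1·2): 0.26 vs {0.42, 0.22, 0.26, 0.13} → fail.
TC (methods 1·3): 0.39 vs {0.42, 0.56, 0.26, 0.42} → fail.
TC (methods 2·3): 0.34 vs {0.22, 0.56, 0.13, 0.42} → fail.
5 of 9 fail.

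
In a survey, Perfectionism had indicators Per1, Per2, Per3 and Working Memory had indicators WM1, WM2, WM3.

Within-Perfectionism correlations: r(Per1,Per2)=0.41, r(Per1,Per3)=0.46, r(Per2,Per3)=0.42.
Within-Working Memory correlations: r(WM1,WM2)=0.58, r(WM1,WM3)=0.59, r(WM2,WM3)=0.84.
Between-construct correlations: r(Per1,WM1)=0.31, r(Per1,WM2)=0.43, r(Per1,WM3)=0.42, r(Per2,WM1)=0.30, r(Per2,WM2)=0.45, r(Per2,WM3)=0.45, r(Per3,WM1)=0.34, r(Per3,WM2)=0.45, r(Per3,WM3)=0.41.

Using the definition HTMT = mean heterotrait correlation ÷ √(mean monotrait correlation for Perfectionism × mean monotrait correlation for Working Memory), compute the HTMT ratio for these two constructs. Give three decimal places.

Mean between = 3.56/9 = 0.3956.
Mean within-Per = 1.29/3 = 0.4300; mean within-WM = 2.01/3 = 0.6700.
Geometric mean = √(0.4300 × 0.6700) = 0.5367.
HTMT = 0.3956 / 0.5367 = 0.737.

0.737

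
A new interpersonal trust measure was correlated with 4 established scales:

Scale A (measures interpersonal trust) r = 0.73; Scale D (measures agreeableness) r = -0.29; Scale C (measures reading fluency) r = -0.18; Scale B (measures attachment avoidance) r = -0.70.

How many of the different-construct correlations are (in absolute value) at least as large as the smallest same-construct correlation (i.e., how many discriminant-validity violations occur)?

0

Convergent (same construct = interpersonal trust): Scale A.
Smallest convergent = 0.73. Discriminant |r|: 0.29, 0.18, 0.70; count ≥ 0.73 → 0.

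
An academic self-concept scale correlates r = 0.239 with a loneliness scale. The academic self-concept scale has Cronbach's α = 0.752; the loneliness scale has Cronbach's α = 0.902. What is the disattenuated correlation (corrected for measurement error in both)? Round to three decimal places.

r_true = r_obs / √(r_xx · r_yy) = 0.239 / √(0.752 × 0.902) = 0.239 / √0.678304 = 0.239 / 0.8236 ≈ 0.290.

0.290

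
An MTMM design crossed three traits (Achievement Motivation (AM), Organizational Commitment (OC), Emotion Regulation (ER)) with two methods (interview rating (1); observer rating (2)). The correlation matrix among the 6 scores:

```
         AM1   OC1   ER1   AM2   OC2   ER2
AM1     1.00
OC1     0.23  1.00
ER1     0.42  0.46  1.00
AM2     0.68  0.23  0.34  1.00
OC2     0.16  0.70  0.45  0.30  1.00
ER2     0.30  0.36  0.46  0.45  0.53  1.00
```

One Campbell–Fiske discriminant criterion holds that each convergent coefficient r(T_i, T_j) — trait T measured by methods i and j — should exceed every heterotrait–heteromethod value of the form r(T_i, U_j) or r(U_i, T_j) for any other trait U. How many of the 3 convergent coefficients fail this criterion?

0

Convergent coefficients and their comparison sets:
AM (methods 1·2): 0.68 vs {0.16, 0.23, 0.30, 0.34} → pass.
OC (methods 1·2): 0.70 vs {0.23, 0.16, 0.36, 0.45} → pass.
ER (methods 1·2): 0.46 vs {0.34, 0.30, 0.45, 0.36} → pass.
0 of 3 fail.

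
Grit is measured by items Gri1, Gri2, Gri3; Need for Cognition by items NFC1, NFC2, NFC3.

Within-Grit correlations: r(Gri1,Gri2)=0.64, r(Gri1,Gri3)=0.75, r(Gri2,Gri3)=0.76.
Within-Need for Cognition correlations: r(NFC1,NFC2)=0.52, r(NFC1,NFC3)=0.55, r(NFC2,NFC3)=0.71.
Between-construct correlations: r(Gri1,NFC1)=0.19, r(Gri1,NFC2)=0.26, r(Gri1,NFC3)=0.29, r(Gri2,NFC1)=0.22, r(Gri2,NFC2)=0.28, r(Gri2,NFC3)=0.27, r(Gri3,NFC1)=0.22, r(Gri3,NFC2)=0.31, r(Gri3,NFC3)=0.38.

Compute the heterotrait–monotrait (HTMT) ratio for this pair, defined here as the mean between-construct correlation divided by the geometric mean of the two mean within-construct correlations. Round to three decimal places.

0.412

Mean between = 2.42/9 = 0.2689.
Mean within-Gri = 2.15/3 = 0.7167; mean within-NFC = 1.78/3 = 0.5933.
Geometric mean = √(0.7167 × 0.5933) = 0.6521.
HTMT = 0.2689 / 0.6521 = 0.412.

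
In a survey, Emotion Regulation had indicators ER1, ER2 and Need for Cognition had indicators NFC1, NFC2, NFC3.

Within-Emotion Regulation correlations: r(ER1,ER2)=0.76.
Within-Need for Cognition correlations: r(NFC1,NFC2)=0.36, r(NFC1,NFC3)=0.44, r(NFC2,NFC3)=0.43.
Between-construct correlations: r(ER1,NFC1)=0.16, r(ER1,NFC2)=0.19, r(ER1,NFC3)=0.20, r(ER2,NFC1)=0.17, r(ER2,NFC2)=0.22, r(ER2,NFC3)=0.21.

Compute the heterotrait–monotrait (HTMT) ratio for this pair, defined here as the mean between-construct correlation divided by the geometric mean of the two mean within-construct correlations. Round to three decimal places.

Between-construct mean = 1.15/6 = 0.1917.
Mean within-ER = 0.76/1 = 0.7600; mean within-NFC = 1.23/3 = 0.4100.
Geometric mean = √(0.7600 × 0.4100) = 0.5582.
HTMT = 0.1917 / 0.5582 = 0.343.

0.343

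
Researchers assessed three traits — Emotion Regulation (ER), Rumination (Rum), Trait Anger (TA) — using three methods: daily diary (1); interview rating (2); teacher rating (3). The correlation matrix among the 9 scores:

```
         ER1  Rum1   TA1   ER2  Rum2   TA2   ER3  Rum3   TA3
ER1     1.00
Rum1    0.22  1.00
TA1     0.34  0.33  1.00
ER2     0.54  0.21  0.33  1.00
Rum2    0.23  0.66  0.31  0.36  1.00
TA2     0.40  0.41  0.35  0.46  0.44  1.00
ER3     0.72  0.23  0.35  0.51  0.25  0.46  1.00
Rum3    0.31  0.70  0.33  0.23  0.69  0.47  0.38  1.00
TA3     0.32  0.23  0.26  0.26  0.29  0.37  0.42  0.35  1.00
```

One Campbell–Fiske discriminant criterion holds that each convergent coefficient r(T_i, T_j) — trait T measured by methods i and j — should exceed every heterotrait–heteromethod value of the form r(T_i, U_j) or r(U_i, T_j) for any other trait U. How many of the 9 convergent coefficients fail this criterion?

3

Each convergent coefficient versus the relevant comparison correlations:
ER (methods 1·2): 0.54 vs {0.23, 0.21, 0.40, 0.33} → pass.
ER (methods 1·3): 0.72 vs {0.31, 0.23, 0.32, 0.35} → pass.
ER (methods 2·3): 0.51 vs {0.23, 0.25, 0.26, 0.46} → pass.
Rum (methods 1·2): 0.66 vs {0.21, 0.23, 0.41, 0.31} → pass.
Rum (methods 1·3): 0.70 vs {0.23, 0.31, 0.23, 0.33} → pass.
Rum (methods 2·3): 0.69 vs {0.25, 0.23, 0.29, 0.47} → pass.
TA (methods 1·2): 0.35 vs {0.33, 0.40, 0.31, 0.41} → fail.
TA (methods 1·3): 0.26 vs {0.35, 0.32, 0.33, 0.23} → fail.
TA (methods 2·3): 0.37 vs {0.46, 0.26, 0.47, 0.29} → fail.
3 of 9 fail.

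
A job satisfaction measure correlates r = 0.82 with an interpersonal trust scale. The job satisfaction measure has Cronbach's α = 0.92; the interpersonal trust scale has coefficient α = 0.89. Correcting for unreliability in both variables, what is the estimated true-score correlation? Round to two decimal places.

r_true = r_obs / √(r_xx · r_yy) = 0.82 / √(0.92 × 0.89) = 0.82 / √0.8188 = 0.82 / 0.9049 ≈ 0.91.

0.91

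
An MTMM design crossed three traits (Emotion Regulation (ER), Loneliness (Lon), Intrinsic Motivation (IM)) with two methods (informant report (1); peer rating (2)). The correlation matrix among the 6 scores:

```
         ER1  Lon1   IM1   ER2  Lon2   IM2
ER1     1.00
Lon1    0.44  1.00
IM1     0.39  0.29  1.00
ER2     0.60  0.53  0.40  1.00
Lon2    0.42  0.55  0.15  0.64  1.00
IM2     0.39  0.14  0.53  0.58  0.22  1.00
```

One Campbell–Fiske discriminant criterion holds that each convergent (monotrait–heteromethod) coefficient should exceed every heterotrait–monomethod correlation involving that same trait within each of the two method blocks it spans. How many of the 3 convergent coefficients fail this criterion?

3

Checking each validity diagonal entry against its comparison values:
ER (methods 1·2): 0.60 vs {0.44, 0.64, 0.39, 0.58} → fail.
Lon (methods 1·2): 0.55 vs {0.44, 0.64, 0.29, 0.22} → fail.
IM (methods 1·2): 0.53 vs {0.39, 0.58, 0.29, 0.22} → fail.
3 of 3 fail.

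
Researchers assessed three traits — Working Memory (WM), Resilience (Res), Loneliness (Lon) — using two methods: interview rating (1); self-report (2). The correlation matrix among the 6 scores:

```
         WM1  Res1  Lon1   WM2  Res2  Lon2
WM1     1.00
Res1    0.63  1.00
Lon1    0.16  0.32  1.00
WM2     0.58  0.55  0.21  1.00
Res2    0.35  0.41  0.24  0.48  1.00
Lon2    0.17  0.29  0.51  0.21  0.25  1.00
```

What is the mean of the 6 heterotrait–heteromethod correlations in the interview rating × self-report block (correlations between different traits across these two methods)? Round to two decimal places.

0.30

HTHM values (method 1 × method 2): 0.35, 0.17, 0.55, 0.29, 0.21, 0.24; mean = 1.81/6 = 0.30.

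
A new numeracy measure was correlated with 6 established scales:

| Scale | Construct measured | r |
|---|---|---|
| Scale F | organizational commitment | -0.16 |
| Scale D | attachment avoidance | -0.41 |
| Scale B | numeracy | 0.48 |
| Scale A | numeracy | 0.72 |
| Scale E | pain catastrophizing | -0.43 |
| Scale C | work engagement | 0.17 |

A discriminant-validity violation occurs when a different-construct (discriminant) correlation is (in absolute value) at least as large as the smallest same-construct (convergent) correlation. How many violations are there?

Convergent (same construct = numeracy): Scale B, Scale A.
Smallest convergent = 0.48. Discriminant |r|: 0.16, 0.41, 0.43, 0.17; count ≥ 0.48 → 0.

0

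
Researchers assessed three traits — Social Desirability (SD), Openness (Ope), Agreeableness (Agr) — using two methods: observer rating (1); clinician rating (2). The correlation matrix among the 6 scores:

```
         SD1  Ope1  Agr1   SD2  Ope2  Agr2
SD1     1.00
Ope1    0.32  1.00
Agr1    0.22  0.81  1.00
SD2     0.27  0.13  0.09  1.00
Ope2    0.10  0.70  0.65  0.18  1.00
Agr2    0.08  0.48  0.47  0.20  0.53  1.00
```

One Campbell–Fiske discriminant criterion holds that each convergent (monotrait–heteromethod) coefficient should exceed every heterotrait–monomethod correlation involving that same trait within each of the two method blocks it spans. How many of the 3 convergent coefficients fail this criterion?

Checking each validity diagonal entry against its comparison values:
SD (methods 1·2): 0.27 vs {0.32, 0.18, 0.22, 0.20} → fail.
Ope (methods 1·2): 0.70 vs {0.32, 0.18, 0.81, 0.53} → fail.
Agr (methods 1·2): 0.47 vs {0.22, 0.20, 0.81, 0.53} → fail.
3 of 3 fail.

3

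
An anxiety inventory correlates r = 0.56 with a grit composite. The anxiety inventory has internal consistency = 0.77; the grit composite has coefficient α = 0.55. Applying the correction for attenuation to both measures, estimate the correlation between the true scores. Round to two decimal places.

r_true = r_obs / √(r_xx · r_yy) = 0.56 / √(0.77 × 0.55) = 0.56 / √0.4235 = 0.56 / 0.6508 ≈ 0.86.

0.86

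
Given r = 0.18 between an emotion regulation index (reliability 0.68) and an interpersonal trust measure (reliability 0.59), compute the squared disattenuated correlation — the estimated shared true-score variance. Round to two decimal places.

Disattenuated r = 0.18 / √(0.68 × 0.59) = 0.18 / 0.6334 = 0.2842.
Shared true-score variance = 0.2842² = 0.0808 ≈ 0.08.

0.08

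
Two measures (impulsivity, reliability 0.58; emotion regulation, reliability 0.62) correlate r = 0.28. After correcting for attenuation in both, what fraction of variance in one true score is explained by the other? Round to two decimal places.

0.22

Disattenuated r = 0.28 / √(0.58 × 0.62) = 0.28 / 0.5997 = 0.4669.
Shared true-score variance = 0.4669² = 0.2180 ≈ 0.22.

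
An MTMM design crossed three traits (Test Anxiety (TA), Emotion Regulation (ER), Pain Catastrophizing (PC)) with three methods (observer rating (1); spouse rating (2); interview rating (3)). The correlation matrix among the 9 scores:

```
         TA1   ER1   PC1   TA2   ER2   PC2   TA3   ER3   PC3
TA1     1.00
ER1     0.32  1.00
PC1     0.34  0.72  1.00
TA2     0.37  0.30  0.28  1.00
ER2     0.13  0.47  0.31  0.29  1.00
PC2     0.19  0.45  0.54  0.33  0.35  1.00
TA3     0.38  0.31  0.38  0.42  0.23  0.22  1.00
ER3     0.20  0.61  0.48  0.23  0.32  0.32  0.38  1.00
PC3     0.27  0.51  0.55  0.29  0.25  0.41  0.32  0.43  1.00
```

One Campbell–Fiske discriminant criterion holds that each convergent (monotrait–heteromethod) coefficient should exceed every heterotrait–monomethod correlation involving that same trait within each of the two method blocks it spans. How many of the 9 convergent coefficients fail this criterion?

7

Convergent coefficients and their comparison sets:
TA (methods 1·2): 0.37 vs {0.32, 0.29, 0.34, 0.33} → pass.
TA (methods 1·3): 0.38 vs {0.32, 0.38, 0.34, 0.32} → fail.
TA (methods 2·3): 0.42 vs {0.29, 0.38, 0.33, 0.32} → pass.
ER (methods 1·2): 0.47 vs {0.32, 0.29, 0.72, 0.35} → fail.
ER (methods 1·3): 0.61 vs {0.32, 0.38, 0.72, 0.43} → fail.
ER (methods 2·3): 0.32 vs {0.29, 0.38, 0.35, 0.43} → fail.
PC (methods 1·2): 0.54 vs {0.34, 0.33, 0.72, 0.35} → fail.
PC (methods 1·3): 0.55 vs {0.34, 0.32, 0.72, 0.43} → fail.
PC (methods 2·3): 0.41 vs {0.33, 0.32, 0.35, 0.43} → fail.
7 of 9 fail.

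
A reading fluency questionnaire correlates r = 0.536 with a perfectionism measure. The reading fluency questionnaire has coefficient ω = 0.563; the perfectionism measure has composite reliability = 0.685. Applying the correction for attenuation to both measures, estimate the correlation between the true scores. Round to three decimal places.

0.863

r_true = r_obs / √(r_xx · r_yy) = 0.536 / √(0.563 × 0.685) = 0.536 / √0.385655 = 0.536 / 0.6210 ≈ 0.863.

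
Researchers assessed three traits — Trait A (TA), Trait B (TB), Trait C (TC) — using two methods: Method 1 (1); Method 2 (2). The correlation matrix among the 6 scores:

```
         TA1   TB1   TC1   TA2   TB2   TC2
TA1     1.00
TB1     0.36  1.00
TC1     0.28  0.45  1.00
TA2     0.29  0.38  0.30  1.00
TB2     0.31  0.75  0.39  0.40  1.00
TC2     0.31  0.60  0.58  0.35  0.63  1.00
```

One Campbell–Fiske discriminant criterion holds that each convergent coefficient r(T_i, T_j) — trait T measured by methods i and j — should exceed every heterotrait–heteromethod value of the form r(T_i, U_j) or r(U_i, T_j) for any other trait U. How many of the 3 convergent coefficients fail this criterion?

2

Each convergent coefficient versus the relevant comparison correlations:
TA (methods 1·2): 0.29 vs {0.31, 0.38, 0.31, 0.30} → fail.
TB (methods 1·2): 0.75 vs {0.38, 0.31, 0.60, 0.39} → pass.
TC (methods 1·2): 0.58 vs {0.30, 0.31, 0.39, 0.60} → fail.
2 of 3 fail.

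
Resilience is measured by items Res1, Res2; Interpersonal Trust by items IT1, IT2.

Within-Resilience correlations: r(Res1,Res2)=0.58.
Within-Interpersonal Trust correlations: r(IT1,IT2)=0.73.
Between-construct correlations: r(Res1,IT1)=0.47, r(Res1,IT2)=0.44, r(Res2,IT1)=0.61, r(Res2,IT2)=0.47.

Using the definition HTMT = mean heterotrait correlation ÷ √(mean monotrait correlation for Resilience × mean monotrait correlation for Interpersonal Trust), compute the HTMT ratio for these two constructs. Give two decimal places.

0.76

Mean heterotrait r = 1.99/4 = 0.4975.
Mean within-Res = 0.58/1 = 0.5800; mean within-IT = 0.73/1 = 0.7300.
Geometric mean = √(0.5800 × 0.7300) = 0.6507.
HTMT = 0.4975 / 0.6507 = 0.76.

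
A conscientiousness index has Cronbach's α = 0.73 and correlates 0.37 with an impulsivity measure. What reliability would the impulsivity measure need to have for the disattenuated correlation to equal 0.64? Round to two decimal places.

0.46

r_true = r_obs / √(r_xx · r_yy) ⇒ 0.64 = 0.37 / √(0.73 · r_yy).
√(0.73 · r_yy) = 0.37 / 0.64 = 0.5781; 0.73 · r_yy = 0.3342; r_yy = 0.3342 / 0.73 ≈ 0.46.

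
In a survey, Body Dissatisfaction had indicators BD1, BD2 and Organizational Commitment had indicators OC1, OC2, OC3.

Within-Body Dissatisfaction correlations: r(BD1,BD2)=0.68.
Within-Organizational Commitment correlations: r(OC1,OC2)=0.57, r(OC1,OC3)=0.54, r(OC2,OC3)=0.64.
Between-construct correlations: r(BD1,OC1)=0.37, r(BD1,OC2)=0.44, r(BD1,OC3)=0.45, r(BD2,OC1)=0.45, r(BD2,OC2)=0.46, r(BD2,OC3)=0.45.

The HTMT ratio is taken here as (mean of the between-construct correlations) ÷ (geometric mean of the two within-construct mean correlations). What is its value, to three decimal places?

0.693

Mean between = 2.62/6 = 0.4367.
Mean within-BD = 0.68/1 = 0.6800; mean within-OC = 1.75/3 = 0.5833.
Geometric mean = √(0.6800 × 0.5833) = 0.6298.
HTMT = 0.4367 / 0.6298 = 0.693.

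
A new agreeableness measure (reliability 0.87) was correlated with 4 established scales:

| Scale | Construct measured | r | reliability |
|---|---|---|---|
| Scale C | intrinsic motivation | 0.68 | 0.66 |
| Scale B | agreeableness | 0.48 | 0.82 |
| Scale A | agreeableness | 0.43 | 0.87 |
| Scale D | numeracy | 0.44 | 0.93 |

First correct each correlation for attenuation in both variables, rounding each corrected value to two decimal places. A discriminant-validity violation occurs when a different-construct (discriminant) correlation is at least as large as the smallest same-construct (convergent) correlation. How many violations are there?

2

Disattenuated r (r / √(r_scale · r_new)):
  Scale C (disc): 0.68 / √(0.66·0.87) = 0.90
  Scale B (conv): 0.48 / √(0.82·0.87) = 0.57
  Scale A (conv): 0.43 / √(0.87·0.87) = 0.49
  Scale D (disc): 0.44 / √(0.93·0.87) = 0.49
Smallest convergent = 0.49. Discriminant values: 0.90, 0.49; count ≥ 0.49 → 2.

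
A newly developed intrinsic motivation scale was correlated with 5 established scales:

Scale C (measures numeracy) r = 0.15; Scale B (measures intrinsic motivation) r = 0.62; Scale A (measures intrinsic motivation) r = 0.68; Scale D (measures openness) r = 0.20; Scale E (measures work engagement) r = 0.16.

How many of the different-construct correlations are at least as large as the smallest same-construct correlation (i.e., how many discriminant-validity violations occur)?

Convergent (same construct = intrinsic motivation): Scale B, Scale A.
Smallest convergent = 0.62. Discriminant values: 0.15, 0.20, 0.16; count ≥ 0.62 → 0.

0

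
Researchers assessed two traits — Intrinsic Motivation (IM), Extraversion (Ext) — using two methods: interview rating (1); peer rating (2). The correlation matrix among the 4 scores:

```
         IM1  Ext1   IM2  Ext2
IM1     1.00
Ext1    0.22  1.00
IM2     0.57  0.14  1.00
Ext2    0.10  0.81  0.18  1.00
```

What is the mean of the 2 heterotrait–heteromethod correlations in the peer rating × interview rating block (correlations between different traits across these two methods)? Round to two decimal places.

HTHM values (method 2 × method 1): 0.14, 0.10; mean = 0.24/2 = 0.12.

0.12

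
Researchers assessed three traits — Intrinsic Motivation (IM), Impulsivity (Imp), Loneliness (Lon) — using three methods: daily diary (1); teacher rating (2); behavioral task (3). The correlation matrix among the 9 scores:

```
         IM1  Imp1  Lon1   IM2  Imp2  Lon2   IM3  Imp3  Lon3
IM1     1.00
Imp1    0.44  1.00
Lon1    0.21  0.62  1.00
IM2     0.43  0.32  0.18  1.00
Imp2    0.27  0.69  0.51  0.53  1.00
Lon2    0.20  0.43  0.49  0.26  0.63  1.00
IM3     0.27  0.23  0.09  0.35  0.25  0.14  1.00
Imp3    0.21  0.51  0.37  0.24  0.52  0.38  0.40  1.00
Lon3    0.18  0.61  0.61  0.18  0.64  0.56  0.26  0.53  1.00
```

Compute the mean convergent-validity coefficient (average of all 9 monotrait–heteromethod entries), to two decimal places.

Convergent values: 0.43, 0.27, 0.35, 0.69, 0.51, 0.52, 0.49, 0.61, 0.56; mean = 4.43/9 = 0.49.

0.49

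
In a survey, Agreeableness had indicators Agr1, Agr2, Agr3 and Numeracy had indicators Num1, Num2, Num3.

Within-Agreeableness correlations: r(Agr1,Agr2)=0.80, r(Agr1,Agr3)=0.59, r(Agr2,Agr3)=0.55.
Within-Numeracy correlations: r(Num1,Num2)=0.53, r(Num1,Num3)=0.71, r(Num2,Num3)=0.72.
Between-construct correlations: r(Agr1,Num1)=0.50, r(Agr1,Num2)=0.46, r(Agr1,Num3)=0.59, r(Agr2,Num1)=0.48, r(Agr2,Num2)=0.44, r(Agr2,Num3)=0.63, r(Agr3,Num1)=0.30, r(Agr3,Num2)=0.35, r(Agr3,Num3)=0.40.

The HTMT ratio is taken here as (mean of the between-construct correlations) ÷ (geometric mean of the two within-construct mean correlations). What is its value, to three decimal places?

0.709

Between-construct mean = 4.15/9 = 0.4611.
Mean within-Agr = 1.94/3 = 0.6467; mean within-Num = 1.96/3 = 0.6533.
Geometric mean = √(0.6467 × 0.6533) = 0.6500.
HTMT = 0.4611 / 0.6500 = 0.709.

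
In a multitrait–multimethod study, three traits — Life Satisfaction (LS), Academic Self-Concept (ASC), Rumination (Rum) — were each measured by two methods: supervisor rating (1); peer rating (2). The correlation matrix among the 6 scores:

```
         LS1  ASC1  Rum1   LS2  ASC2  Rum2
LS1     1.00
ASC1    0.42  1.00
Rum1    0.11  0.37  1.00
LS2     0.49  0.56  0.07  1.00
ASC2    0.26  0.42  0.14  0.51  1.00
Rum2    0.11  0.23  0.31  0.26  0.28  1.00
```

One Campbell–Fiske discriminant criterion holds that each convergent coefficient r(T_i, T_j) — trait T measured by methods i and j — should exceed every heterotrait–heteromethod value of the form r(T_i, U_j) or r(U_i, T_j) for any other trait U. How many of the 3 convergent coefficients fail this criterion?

2

Checking each validity diagonal entry against its comparison values:
LS (methods 1·2): 0.49 vs {0.26, 0.56, 0.11, 0.07} → fail.
ASC (methods 1·2): 0.42 vs {0.56, 0.26, 0.23, 0.14} → fail.
Rum (methods 1·2): 0.31 vs {0.07, 0.11, 0.14, 0.23} → pass.
2 of 3 fail.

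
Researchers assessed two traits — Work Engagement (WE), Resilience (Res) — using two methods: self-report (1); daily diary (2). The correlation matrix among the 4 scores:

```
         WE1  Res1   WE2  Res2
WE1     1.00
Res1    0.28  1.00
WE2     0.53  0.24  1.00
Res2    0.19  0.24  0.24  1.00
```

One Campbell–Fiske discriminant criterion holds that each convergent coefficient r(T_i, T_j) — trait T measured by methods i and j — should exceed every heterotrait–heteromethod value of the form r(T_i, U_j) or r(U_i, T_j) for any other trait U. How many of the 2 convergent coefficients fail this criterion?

1

Checking each validity diagonal entry against its comparison values:
WE (methods 1·2): 0.53 vs {0.19, 0.24} → pass.
Res (methods 1·2): 0.24 vs {0.24, 0.19} → fail.
1 of 2 fail.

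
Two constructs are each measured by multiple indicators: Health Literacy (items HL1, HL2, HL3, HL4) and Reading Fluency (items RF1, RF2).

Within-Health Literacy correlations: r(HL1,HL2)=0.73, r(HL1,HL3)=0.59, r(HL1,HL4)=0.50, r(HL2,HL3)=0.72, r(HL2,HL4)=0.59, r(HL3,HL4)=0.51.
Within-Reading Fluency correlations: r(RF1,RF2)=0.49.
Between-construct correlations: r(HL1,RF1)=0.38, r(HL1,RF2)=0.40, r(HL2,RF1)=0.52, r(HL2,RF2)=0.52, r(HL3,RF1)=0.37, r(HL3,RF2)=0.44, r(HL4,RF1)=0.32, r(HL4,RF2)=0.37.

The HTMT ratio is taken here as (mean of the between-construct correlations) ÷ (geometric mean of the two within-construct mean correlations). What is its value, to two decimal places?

0.76

Mean between = 3.32/8 = 0.4150.
Mean within-HL = 3.64/6 = 0.6067; mean within-RF = 0.49/1 = 0.4900.
Geometric mean = √(0.6067 × 0.4900) = 0.5452.
HTMT = 0.4150 / 0.5452 = 0.76.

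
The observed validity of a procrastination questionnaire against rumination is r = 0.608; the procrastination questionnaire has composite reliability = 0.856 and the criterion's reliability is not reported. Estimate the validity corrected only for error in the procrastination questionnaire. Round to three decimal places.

Single correction: r_c = r_obs / √r_xx = 0.608 / √0.856 = 0.608 / 0.9252 ≈ 0.657.

0.657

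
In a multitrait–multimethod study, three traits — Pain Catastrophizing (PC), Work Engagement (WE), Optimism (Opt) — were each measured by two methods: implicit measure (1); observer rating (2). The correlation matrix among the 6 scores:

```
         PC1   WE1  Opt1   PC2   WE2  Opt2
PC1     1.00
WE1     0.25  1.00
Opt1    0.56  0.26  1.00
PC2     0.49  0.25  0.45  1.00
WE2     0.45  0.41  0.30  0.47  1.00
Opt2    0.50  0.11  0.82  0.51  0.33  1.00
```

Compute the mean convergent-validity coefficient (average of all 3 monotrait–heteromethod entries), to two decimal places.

0.57

Convergent values: 0.49, 0.41, 0.82; mean = 1.72/3 = 0.57.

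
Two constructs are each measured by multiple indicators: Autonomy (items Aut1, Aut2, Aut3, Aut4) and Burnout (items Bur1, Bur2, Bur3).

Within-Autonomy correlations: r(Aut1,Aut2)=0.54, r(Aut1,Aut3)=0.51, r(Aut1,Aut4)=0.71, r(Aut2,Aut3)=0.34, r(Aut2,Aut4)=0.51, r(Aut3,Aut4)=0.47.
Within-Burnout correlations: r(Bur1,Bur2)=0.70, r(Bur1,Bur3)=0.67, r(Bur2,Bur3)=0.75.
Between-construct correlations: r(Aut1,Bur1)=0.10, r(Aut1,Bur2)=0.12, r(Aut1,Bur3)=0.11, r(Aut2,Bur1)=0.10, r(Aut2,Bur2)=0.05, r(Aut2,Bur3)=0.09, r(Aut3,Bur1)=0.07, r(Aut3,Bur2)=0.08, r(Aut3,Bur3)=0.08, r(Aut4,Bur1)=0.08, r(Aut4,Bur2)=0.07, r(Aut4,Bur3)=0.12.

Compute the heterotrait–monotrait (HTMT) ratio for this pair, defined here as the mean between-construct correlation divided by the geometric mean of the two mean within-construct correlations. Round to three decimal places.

0.148

Between-construct mean = 1.07/12 = 0.0892.
Mean within-Aut = 3.08/6 = 0.5133; mean within-Bur = 2.12/3 = 0.7067.
Geometric mean = √(0.5133 × 0.7067) = 0.6023.
HTMT = 0.0892 / 0.6023 = 0.148.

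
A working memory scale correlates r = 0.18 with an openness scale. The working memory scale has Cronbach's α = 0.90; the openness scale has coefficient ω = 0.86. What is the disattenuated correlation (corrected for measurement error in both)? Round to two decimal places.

0.20

r_true = r_obs / √(r_xx · r_yy) = 0.18 / √(0.90 × 0.86) = 0.18 / √0.7740 = 0.18 / 0.8798 ≈ 0.20.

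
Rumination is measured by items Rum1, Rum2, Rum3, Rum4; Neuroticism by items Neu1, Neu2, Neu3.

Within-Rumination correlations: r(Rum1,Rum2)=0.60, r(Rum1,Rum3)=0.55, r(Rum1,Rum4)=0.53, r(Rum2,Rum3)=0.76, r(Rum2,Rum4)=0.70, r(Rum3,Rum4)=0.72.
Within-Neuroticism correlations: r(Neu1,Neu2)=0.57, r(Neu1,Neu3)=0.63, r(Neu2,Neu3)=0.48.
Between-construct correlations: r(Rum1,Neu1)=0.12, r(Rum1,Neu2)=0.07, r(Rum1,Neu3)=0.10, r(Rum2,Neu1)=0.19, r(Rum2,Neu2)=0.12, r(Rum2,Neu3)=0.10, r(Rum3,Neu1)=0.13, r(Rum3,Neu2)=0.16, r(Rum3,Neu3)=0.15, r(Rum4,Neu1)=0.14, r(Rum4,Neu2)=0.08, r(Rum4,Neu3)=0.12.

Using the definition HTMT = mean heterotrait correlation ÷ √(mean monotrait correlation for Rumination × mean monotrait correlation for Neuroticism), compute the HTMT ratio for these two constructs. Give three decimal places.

Between-construct mean = 1.48/12 = 0.1233.
Mean within-Rum = 3.86/6 = 0.6433; mean within-Neu = 1.68/3 = 0.5600.
Geometric mean = √(0.6433 × 0.5600) = 0.6002.
HTMT = 0.1233 / 0.6002 = 0.205.

0.205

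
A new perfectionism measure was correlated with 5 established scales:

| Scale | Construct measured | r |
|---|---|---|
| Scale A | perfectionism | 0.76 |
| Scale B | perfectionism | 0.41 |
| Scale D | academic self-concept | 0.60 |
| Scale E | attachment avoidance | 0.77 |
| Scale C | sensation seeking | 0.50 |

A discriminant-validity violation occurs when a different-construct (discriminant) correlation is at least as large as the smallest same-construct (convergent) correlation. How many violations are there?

3

Convergent (same construct = perfectionism): Scale A, Scale B.
Smallest convergent = 0.41. Discriminant values: 0.60, 0.77, 0.50; count ≥ 0.41 → 3.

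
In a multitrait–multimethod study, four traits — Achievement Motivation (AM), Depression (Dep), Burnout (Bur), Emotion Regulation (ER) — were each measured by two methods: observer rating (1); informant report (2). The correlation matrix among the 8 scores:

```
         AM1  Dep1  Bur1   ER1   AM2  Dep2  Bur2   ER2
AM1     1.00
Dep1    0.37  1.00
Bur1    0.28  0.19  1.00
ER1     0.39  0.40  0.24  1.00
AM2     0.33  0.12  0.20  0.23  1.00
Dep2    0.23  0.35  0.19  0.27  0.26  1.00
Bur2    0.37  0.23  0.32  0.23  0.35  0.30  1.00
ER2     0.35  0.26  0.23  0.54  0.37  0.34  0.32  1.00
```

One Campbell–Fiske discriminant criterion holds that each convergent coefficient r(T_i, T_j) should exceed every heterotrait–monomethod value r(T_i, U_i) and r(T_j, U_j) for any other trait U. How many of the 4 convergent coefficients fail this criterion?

3

Checking each validity diagonal entry against its comparison values:
AM (methods 1·2): 0.33 vs {0.37, 0.26, 0.28, 0.35, 0.39, 0.37} → fail.
Dep (methods 1·2): 0.35 vs {0.37, 0.26, 0.19, 0.30, 0.40, 0.34} → fail.
Bur (methods 1·2): 0.32 vs {0.28, 0.35, 0.19, 0.30, 0.24, 0.32} → fail.
ER (methods 1·2): 0.54 vs {0.39, 0.37, 0.40, 0.34, 0.24, 0.32} → pass.
3 of 4 fail.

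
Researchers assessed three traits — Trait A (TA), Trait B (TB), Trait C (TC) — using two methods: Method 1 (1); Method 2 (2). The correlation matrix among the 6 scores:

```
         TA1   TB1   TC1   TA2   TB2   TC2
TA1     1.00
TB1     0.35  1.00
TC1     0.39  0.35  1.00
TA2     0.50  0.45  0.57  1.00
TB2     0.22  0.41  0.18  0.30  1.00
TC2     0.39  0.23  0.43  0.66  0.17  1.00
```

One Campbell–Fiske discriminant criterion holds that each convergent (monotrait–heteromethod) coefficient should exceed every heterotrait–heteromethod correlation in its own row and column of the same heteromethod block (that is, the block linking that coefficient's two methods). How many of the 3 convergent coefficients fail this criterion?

Convergent coefficients and their comparison sets:
TA (methods 1·2): 0.50 vs {0.22, 0.45, 0.39, 0.57} → fail.
TB (methods 1·2): 0.41 vs {0.45, 0.22, 0.23, 0.18} → fail.
TC (methods 1·2): 0.43 vs {0.57, 0.39, 0.18, 0.23} → fail.
3 of 3 fail.

3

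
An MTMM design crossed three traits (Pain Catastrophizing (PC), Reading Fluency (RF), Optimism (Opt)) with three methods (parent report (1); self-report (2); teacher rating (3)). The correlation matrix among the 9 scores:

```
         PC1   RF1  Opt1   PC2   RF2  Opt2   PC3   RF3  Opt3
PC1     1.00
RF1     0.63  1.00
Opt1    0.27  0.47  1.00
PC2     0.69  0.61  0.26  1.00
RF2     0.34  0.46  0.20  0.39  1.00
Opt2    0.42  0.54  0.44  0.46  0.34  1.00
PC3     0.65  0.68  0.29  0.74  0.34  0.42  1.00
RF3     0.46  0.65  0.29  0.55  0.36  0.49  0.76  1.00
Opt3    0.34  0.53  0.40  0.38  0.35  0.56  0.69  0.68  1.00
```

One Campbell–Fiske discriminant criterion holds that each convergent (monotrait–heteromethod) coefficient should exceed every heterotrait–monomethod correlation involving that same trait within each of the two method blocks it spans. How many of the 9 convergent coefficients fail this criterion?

Each convergent coefficient versus the relevant comparison correlations:
PC (methods 1·2): 0.69 vs {0.63, 0.39, 0.27, 0.46} → pass.
PC (methods 1·3): 0.65 vs {0.63, 0.76, 0.27, 0.69} → fail.
PC (methods 2·3): 0.74 vs {0.39, 0.76, 0.46, 0.69} → fail.
RF (methods 1·2): 0.46 vs {0.63, 0.39, 0.47, 0.34} → fail.
RF (methods 1·3): 0.65 vs {0.63, 0.76, 0.47, 0.68} → fail.
RF (methods 2·3): 0.36 vs {0.39, 0.76, 0.34, 0.68} → fail.
Opt (methods 1·2): 0.44 vs {0.27, 0.46, 0.47, 0.34} → fail.
Opt (methods 1·3): 0.40 vs {0.27, 0.69, 0.47, 0.68} → fail.
Opt (methods 2·3): 0.56 vs {0.46, 0.69, 0.34, 0.68} → fail.
8 of 9 fail.

8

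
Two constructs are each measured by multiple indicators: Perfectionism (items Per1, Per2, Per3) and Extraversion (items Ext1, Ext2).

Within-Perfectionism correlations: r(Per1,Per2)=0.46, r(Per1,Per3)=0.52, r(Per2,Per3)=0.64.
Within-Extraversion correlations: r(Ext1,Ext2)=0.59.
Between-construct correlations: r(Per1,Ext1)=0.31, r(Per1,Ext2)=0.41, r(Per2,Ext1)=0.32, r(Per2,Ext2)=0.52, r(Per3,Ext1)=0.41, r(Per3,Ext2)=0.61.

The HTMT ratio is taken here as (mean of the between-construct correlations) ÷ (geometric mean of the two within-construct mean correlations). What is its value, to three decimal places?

Mean between = 2.58/6 = 0.4300.
Mean within-Per = 1.62/3 = 0.5400; mean within-Ext = 0.59/1 = 0.5900.
Geometric mean = √(0.5400 × 0.5900) = 0.5644.
HTMT = 0.4300 / 0.5644 = 0.762.

0.762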